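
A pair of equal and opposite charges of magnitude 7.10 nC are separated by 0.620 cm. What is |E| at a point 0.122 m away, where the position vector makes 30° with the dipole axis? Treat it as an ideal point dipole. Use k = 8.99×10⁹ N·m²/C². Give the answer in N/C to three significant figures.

E ≈ 393 N/C

Dipole moment p = qd = (7.10×10⁻⁹ C)(0.00620 m) = 4.402×10⁻¹¹ C·m.
At angle θ the dipole field magnitude is E = (kp/r³)·√(1 + 3cos²θ).
kp/r³ = (8.99×10⁹)(4.402×10⁻¹¹) / (0.122)³ = 217.9 N/C.
√(1 + 3cos²30°) = √(1 + 3·0.7500) = √3.2500 ≈ 1.8028.
E ≈ 217.9 × 1.803 = 392.9 N/C.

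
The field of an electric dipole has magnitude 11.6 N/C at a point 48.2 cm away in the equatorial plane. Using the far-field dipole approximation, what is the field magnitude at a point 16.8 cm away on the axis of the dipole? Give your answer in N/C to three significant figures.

E ≈ 548 N/C

Dipole fields scale as 1/r³ in the far field.
The axial field is twice the equatorial field at the same r, so the geometry factor is 2/1.
E₂ = E₁ · (2/1) · (r₁/r₂)³ = 11.6 · 2 · (48.2/16.8)³.
(r₁/r₂)³ = (2.869)³ = 23.62.
E₂ ≈ 547.9 N/C.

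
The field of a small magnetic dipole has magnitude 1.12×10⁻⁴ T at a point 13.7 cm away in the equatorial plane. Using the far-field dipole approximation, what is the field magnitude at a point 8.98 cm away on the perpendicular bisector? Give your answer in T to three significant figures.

Dipole fields scale as 1/r³ in the far field; the geometry is the same at both points.
B₂ = B₁ · (r₁/r₂)³ = 1.12×10⁻⁴ · (13.7/8.98)³.
(r₁/r₂)³ = (1.526)³ = 3.551.
B₂ ≈ 3.977×10⁻⁴ T.

B ≈ 3.98×10⁻⁴ T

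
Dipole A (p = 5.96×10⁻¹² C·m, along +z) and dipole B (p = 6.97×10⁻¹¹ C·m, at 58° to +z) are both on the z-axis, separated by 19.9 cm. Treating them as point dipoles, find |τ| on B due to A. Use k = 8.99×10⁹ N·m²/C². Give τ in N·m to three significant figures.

τ ≈ 8.04×10⁻¹⁰ N·m

The second dipole sits on the axis of the first, so the field there is axial: E₁ = 2kp₁/r³ along +z.
E₁ = 2(8.99×10⁹)(5.96×10⁻¹²)/(0.199)³ = 13.60 N/C.
Torque on the second dipole: τ = p₂ E₁ sinθ.
τ = (6.97×10⁻¹¹)(13.60)·sin58° = 8.038×10⁻¹⁰ N·m.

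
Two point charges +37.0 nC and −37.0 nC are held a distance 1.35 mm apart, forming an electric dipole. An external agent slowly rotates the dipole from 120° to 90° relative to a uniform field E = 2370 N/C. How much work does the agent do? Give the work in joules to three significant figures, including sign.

Dipole moment p = qd = (3.70×10⁻⁸ C)(0.00135 m) = 4.995×10⁻¹¹ C·m.
W_ext = ΔU = U(θ₂) − U(θ₁) = −pE cosθ₂ − (−pE cosθ₁) = pE(cosθ₁ − cosθ₂).
W = (4.995×10⁻¹¹)(2370)·(cos120° − cos90°) = (1.184×10⁻⁷)·(-0.5000) = -5.919×10⁻⁸ J.

W ≈ -5.92×10⁻⁸ J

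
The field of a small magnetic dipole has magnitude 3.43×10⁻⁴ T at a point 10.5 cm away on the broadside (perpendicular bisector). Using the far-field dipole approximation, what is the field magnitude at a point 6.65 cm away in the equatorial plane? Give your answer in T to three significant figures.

Dipole fields scale as 1/r³ in the far field; the geometry is the same at both points.
B₂ = B₁ · (r₁/r₂)³ = 3.43×10⁻⁴ · (10.5/6.65)³.
(r₁/r₂)³ = (1.579)³ = 3.936.
B₂ ≈ 0.001350 T.

B ≈ 0.00135 T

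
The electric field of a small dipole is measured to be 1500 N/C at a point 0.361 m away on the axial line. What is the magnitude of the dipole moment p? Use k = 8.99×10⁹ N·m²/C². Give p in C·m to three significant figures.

p ≈ 3.92×10⁻⁹ C·m

On axis E = 2kp/r³, so p = Er³/(2k).
p = (1500)·(0.361)³ / (2·8.99×10⁹) = 3.925×10⁻⁹ C·m.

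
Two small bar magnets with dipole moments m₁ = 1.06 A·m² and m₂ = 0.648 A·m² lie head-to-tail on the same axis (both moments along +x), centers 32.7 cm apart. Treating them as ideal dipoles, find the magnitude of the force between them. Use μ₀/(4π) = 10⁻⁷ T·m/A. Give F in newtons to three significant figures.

On-axis B of dipole 1: B = (μ₀/4π)·2m₁/r³. Force on dipole 2: F = m₂·dB/dr.
dB/dr = −(μ₀/4π)·6m₁/r⁴, so |F| = (μ₀/4π)·6m₁m₂/r⁴.
F = 6(10⁻⁷)(1.06)(0.648)/(0.327)⁴ = 3.604×10⁻⁵ N.

F ≈ 3.60×10⁻⁵ N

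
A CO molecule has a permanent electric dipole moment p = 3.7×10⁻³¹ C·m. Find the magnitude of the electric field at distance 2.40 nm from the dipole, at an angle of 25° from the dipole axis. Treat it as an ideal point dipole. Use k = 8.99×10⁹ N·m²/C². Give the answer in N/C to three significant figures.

At angle θ the dipole field magnitude is E = (kp/r³)·√(1 + 3cos²θ).
kp/r³ = (8.99×10⁹)(3.70×10⁻³¹) / (2.40×10⁻⁹)³ = 2.406×10⁵ N/C.
√(1 + 3cos²25°) = √(1 + 3·0.8214) = √3.4642 ≈ 1.8612.
E ≈ 2.406×10⁵ × 1.861 = 4.478×10⁵ N/C.

E ≈ 4.48×10⁵ N/C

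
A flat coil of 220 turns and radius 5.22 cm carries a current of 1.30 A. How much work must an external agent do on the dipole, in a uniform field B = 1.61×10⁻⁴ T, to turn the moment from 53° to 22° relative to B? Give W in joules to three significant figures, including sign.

W ≈ -1.28×10⁻⁴ J

m = NIA = NIπa² = 220·(1.30)·π·(0.0522)² = 2.448 A·m².
W_ext = ΔU = −mB cosθ₂ + mB cosθ₁ = mB(cosθ₁ − cosθ₂).
W = (2.448)(1.61×10⁻⁴)·(cos53° − cos22°) = (3.941×10⁻⁴)·(-0.3254) = -1.282×10⁻⁴ J.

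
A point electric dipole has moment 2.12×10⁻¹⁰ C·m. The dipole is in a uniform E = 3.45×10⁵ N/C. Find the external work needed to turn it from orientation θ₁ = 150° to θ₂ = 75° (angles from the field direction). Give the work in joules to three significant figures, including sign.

W ≈ -8.23×10⁻⁵ J

W_ext = ΔU = U(θ₂) − U(θ₁) = −pE cosθ₂ − (−pE cosθ₁) = pE(cosθ₁ − cosθ₂).
W = (2.12×10⁻¹⁰)(3.45×10⁵)·(cos150° − cos75°) = (7.314×10⁻⁵)·(-1.1248) = -8.227×10⁻⁵ J.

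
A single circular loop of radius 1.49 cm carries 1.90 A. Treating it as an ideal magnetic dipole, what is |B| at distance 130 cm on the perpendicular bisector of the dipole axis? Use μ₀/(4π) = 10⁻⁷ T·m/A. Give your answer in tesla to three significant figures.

B ≈ 6.03×10⁻¹¹ T

Magnetic moment m = IA = Iπa² = (1.90)·π·(0.0149)² = 0.001325 A·m².
In the equatorial plane B = (μ₀/4π)·m/r³ (half the axial value).
B = (10⁻⁷)·(0.001325) / (1.30)³ = 6.031×10⁻¹¹ T.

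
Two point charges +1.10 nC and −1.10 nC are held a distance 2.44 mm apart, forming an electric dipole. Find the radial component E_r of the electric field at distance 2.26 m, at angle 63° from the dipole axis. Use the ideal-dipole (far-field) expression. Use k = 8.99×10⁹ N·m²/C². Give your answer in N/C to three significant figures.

Dipole moment p = qd = (1.10×10⁻⁹ C)(0.00244 m) = 2.684×10⁻¹² C·m.
For a dipole, E_r = (2kp cosθ)/r³.
kp/r³ = (8.99×10⁹)(2.684×10⁻¹²)/(2.26)³ = 0.002090 N/C.
E_r = 2·0.002090·cos63° = 0.001898 N/C.

E_r ≈ 0.00190 N/C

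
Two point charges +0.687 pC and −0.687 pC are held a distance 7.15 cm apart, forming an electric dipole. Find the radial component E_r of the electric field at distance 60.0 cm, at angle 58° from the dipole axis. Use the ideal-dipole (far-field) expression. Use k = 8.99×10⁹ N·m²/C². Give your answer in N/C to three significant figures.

E_r ≈ 0.00217 N/C

Dipole moment p = qd = (6.87×10⁻¹³ C)(0.0715 m) = 4.912×10⁻¹⁴ C·m.
For a dipole, E_r = (2kp cosθ)/r³.
kp/r³ = (8.99×10⁹)(4.912×10⁻¹⁴)/(0.600)³ = 0.002044 N/C.
E_r = 2·0.002044·cos58° = 0.002167 N/C.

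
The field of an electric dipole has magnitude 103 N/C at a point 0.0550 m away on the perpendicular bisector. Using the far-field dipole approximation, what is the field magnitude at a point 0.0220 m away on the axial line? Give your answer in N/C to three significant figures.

E ≈ 3220 N/C

Dipole fields scale as 1/r³ in the far field.
The axial field is twice the equatorial field at the same r, so the geometry factor is 2/1.
E₂ = E₁ · (2/1) · (r₁/r₂)³ = 103 · 2 · (0.0550/0.0220)³.
(r₁/r₂)³ = (2.5)³ = 15.62.
E₂ ≈ 3219 N/C.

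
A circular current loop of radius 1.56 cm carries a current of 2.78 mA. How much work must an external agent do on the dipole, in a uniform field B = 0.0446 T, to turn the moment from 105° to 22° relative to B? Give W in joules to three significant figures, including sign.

Magnetic moment m = IA = Iπa² = (0.00278)·π·(0.0156)² = 2.125×10⁻⁶ A·m².
W_ext = ΔU = −mB cosθ₂ + mB cosθ₁ = mB(cosθ₁ − cosθ₂).
W = (2.125×10⁻⁶)(0.0446)·(cos105° − cos22°) = (9.478×10⁻⁸)·(-1.1860) = -1.124×10⁻⁷ J.

W ≈ -1.12×10⁻⁷ J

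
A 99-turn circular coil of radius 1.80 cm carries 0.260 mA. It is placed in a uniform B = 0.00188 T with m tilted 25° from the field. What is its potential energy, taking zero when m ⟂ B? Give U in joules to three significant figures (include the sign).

U ≈ -4.46×10⁻⁸ J

m = NIA = NIπa² = 99·(2.60×10⁻⁴)·π·(0.0180)² = 2.62×10⁻⁵ A·m².
U = −m·B = −mB cosθ.
U = −(2.62×10⁻⁵)(0.00188)·cos25° = -4.464×10⁻⁸ J.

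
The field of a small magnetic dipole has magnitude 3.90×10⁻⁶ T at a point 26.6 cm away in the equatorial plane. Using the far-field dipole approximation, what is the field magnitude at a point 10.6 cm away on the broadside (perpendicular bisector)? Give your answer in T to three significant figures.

Dipole fields scale as 1/r³ in the far field; the geometry is the same at both points.
B₂ = B₁ · (r₁/r₂)³ = 3.90×10⁻⁶ · (26.6/10.6)³.
(r₁/r₂)³ = (2.509)³ = 15.8.
B₂ ≈ 6.163×10⁻⁵ T.

B ≈ 6.16×10⁻⁵ T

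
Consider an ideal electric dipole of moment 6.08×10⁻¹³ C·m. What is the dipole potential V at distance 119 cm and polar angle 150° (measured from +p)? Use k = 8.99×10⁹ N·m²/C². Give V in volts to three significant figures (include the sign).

The dipole potential is V = kp cosθ / r².
V = (8.99×10⁹)(6.08×10⁻¹³)·cos150° / (1.19)² = -0.003343 V.

V ≈ -0.00334 V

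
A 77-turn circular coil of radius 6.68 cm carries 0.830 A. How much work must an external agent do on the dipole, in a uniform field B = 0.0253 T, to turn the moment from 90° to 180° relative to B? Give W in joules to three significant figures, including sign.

W ≈ 0.0227 J

m = NIA = NIπa² = 77·(0.830)·π·(0.0668)² = 0.8959 A·m².
W_ext = ΔU = −mB cosθ₂ + mB cosθ₁ = mB(cosθ₁ − cosθ₂).
W = (0.8959)(0.0253)·(cos90° − cos180°) = (0.02267)·(+1.0000) = 0.02267 J.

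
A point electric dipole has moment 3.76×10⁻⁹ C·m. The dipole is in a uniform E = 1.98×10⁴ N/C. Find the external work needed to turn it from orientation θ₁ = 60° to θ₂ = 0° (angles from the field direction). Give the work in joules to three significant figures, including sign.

W_ext = ΔU = U(θ₂) − U(θ₁) = −pE cosθ₂ − (−pE cosθ₁) = pE(cosθ₁ − cosθ₂).
W = (3.76×10⁻⁹)(1.98×10⁴)·(cos60° − cos0°) = (7.445×10⁻⁵)·(-0.5000) = -3.722×10⁻⁵ J.

W ≈ -3.72×10⁻⁵ J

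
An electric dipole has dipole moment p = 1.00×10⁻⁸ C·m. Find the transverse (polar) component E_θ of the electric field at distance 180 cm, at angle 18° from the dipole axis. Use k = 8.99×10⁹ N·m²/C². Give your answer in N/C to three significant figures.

E_θ ≈ 4.76 N/C

For a dipole, E_θ = (kp sinθ)/r³.
kp/r³ = (8.99×10⁹)(1.00×10⁻⁸)/(1.80)³ = 15.41 N/C.
E_θ = 15.41·sin18° = 4.763 N/C.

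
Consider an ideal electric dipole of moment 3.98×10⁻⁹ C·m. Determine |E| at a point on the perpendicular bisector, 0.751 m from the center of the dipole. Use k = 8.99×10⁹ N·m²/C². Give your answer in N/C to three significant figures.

On the perpendicular bisector E = kp/r³ (half the axial value at the same distance).
E = (8.99×10⁹)(3.98×10⁻⁹) / (0.751)³ = 84.47 N/C.

E ≈ 84.5 N/C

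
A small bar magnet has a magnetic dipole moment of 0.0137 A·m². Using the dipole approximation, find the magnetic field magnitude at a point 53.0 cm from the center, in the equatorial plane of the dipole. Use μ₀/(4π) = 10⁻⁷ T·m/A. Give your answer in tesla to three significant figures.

In the equatorial plane B = (μ₀/4π)·m/r³ (half the axial value).
B = (10⁻⁷)·(0.0137) / (0.530)³ = 9.202×10⁻⁹ T.

B ≈ 9.20×10⁻⁹ T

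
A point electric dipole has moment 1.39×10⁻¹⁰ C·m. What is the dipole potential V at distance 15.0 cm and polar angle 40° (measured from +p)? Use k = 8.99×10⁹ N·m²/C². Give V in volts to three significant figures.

V ≈ 42.5 V

The dipole potential is V = kp cosθ / r².
V = (8.99×10⁹)(1.39×10⁻¹⁰)·cos40° / (0.150)² = 42.54 V.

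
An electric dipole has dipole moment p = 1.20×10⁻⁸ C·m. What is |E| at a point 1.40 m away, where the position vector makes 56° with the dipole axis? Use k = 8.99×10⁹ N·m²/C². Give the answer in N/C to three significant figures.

E ≈ 54.7 N/C

At angle θ the dipole field magnitude is E = (kp/r³)·√(1 + 3cos²θ).
kp/r³ = (8.99×10⁹)(1.20×10⁻⁸) / (1.40)³ = 39.31 N/C.
√(1 + 3cos²56°) = √(1 + 3·0.3127) = √1.9381 ≈ 1.3922.
E ≈ 39.31 × 1.392 = 54.73 N/C.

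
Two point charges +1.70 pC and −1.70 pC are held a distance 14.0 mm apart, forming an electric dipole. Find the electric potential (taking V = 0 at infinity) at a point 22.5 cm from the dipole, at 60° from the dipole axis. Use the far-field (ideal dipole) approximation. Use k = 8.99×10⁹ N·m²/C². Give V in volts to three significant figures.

V ≈ 0.00211 V

Dipole moment p = qd = (1.70×10⁻¹² C)(0.0140 m) = 2.38×10⁻¹⁴ C·m.
The dipole potential is V = kp cosθ / r².
V = (8.99×10⁹)(2.38×10⁻¹⁴)·cos60° / (0.225)² = 0.002113 V.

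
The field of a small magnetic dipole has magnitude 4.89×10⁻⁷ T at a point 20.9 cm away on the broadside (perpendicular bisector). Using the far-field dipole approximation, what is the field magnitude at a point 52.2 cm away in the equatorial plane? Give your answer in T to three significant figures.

B ≈ 3.14×10⁻⁸ T

Dipole fields scale as 1/r³ in the far field; the geometry is the same at both points.
B₂ = B₁ · (r₁/r₂)³ = 4.89×10⁻⁷ · (20.9/52.2)³.
(r₁/r₂)³ = (0.4004)³ = 0.06418.
B₂ ≈ 3.139×10⁻⁸ T.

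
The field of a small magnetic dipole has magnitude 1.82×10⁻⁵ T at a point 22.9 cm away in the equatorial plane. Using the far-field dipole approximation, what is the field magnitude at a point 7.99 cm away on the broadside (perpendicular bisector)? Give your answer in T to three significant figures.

B ≈ 4.28×10⁻⁴ T

Dipole fields scale as 1/r³ in the far field; the geometry is the same at both points.
B₂ = B₁ · (r₁/r₂)³ = 1.82×10⁻⁵ · (22.9/7.99)³.
(r₁/r₂)³ = (2.866)³ = 23.54.
B₂ ≈ 4.285×10⁻⁴ T.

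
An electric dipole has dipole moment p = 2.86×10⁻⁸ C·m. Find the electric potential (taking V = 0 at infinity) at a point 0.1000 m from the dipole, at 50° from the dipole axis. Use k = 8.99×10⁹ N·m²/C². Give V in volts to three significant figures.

The dipole potential is V = kp cosθ / r².
V = (8.99×10⁹)(2.86×10⁻⁸)·cos50° / (0.100)² = 1.653×10⁴ V.

V ≈ 1.65×10⁴ V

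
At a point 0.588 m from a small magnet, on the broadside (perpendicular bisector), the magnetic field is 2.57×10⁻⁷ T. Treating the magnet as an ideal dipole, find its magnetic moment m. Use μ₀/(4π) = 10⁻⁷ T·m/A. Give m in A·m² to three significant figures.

In the equatorial plane B = (μ₀/4π)·m/r³, so m = Br³·4π/(μ₀).
m = (2.57×10⁻⁷)·(0.588)³ / (10⁻⁷) = 0.5225 A·m².

m ≈ 0.522 A·m²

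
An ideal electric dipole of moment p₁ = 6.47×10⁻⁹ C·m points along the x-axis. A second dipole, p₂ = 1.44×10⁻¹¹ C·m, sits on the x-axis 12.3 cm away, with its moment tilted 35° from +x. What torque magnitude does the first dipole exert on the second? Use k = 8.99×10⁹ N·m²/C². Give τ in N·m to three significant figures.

τ ≈ 5.16×10⁻⁷ N·m

The second dipole sits on the axis of the first, so the field there is axial: E₁ = 2kp₁/r³ along +x.
E₁ = 2(8.99×10⁹)(6.47×10⁻⁹)/(0.123)³ = 6.251×10⁴ N/C.
Torque on the second dipole: τ = p₂ E₁ sinθ.
τ = (1.44×10⁻¹¹)(6.251×10⁴)·sin35° = 5.163×10⁻⁷ N·m.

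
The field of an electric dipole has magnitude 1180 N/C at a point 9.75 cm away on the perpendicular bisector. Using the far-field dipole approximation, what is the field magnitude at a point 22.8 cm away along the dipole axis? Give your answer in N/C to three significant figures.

Dipole fields scale as 1/r³ in the far field.
The axial field is twice the equatorial field at the same r, so the geometry factor is 2/1.
E₂ = E₁ · (2/1) · (r₁/r₂)³ = 1180 · 2 · (9.75/22.8)³.
(r₁/r₂)³ = (0.4276)³ = 0.0782.
E₂ ≈ 184.6 N/C.

E ≈ 185 N/C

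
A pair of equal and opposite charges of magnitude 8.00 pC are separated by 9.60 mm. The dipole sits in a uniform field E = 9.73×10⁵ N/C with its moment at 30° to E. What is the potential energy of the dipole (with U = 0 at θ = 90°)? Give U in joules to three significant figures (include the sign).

U ≈ -6.47×10⁻⁸ J

Dipole moment p = qd = (8.00×10⁻¹² C)(0.00960 m) = 7.68×10⁻¹⁴ C·m.
U = −p·E = −pE cosθ.
U = −(7.68×10⁻¹⁴)(9.73×10⁵)·cos30° = -6.471×10⁻⁸ J.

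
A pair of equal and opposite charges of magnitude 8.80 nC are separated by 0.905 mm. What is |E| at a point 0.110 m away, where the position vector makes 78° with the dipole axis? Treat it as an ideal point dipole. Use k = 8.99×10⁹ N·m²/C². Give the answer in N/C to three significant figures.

E ≈ 57.2 N/C

Dipole moment p = qd = (8.80×10⁻⁹ C)(9.05×10⁻⁴ m) = 7.964×10⁻¹² C·m.
At angle θ the dipole field magnitude is E = (kp/r³)·√(1 + 3cos²θ).
kp/r³ = (8.99×10⁹)(7.964×10⁻¹²) / (0.110)³ = 53.79 N/C.
√(1 + 3cos²78°) = √(1 + 3·0.0432) = √1.1297 ≈ 1.0629.
E ≈ 53.79 × 1.063 = 57.17 N/C.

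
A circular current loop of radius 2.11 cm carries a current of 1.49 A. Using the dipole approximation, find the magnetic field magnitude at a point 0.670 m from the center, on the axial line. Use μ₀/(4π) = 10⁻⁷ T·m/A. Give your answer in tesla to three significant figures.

Magnetic moment m = IA = Iπa² = (1.49)·π·(0.0211)² = 0.002084 A·m².
On axis B = (μ₀/4π)·2m/r³.
B = 2·(10⁻⁷)·(0.002084) / (0.670)³ = 1.386×10⁻⁹ T.

B ≈ 1.39×10⁻⁹ T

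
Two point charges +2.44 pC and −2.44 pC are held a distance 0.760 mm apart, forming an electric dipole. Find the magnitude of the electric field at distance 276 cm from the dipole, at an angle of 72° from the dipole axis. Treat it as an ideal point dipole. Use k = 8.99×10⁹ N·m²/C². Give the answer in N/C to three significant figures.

E ≈ 8.99×10⁻⁷ N/C

Dipole moment p = qd = (2.44×10⁻¹² C)(7.60×10⁻⁴ m) = 1.854×10⁻¹⁵ C·m.
At angle θ the dipole field magnitude is E = (kp/r³)·√(1 + 3cos²θ).
kp/r³ = (8.99×10⁹)(1.854×10⁻¹⁵) / (2.76)³ = 7.928×10⁻⁷ N/C.
√(1 + 3cos²72°) = √(1 + 3·0.0955) = √1.2865 ≈ 1.1342.
E ≈ 7.928×10⁻⁷ × 1.134 = 8.992×10⁻⁷ N/C.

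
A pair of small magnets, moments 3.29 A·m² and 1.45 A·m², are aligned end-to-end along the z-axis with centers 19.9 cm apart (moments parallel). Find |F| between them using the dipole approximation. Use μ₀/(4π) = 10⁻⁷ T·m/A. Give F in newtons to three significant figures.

On-axis B of dipole 1: B = (μ₀/4π)·2m₁/r³. Force on dipole 2: F = m₂·dB/dr.
dB/dr = −(μ₀/4π)·6m₁/r⁴, so |F| = (μ₀/4π)·6m₁m₂/r⁴.
F = 6(10⁻⁷)(3.29)(1.45)/(0.199)⁴ = 0.001825 N.

F ≈ 0.00183 N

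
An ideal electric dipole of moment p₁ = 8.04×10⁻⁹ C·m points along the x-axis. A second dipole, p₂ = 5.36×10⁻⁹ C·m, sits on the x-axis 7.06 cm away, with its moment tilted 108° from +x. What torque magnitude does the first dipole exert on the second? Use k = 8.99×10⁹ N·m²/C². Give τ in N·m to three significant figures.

The second dipole sits on the axis of the first, so the field there is axial: E₁ = 2kp₁/r³ along +x.
E₁ = 2(8.99×10⁹)(8.04×10⁻⁹)/(0.0706)³ = 4.108×10⁵ N/C.
Torque on the second dipole: τ = p₂ E₁ sinθ.
τ = (5.36×10⁻⁹)(4.108×10⁵)·sin108° = 0.002094 N·m.

τ ≈ 0.00209 N·m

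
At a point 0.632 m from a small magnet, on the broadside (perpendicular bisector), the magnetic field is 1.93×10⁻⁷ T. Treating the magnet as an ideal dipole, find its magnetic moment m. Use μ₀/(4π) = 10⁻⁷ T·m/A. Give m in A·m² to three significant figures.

In the equatorial plane B = (μ₀/4π)·m/r³, so m = Br³·4π/(μ₀).
m = (1.93×10⁻⁷)·(0.632)³ / (10⁻⁷) = 0.4872 A·m².

m ≈ 0.487 A·m²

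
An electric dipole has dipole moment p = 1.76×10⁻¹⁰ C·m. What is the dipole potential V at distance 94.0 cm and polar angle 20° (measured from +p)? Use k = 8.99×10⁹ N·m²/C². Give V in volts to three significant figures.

The dipole potential is V = kp cosθ / r².
V = (8.99×10⁹)(1.76×10⁻¹⁰)·cos20° / (0.940)² = 1.683 V.

V ≈ 1.68 V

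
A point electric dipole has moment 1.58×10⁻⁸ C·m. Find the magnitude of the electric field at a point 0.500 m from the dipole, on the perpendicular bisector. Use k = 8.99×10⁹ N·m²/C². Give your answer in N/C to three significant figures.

On the perpendicular bisector E = kp/r³ (half the axial value at the same distance).
E = (8.99×10⁹)(1.58×10⁻⁸) / (0.500)³ = 1136 N/C.

E ≈ 1140 N/C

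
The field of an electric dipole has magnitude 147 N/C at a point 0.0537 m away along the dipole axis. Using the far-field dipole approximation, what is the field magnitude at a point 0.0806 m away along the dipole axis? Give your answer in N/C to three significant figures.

Dipole fields scale as 1/r³ in the far field; the geometry is the same at both points.
E₂ = E₁ · (r₁/r₂)³ = 147 · (0.0537/0.0806)³.
(r₁/r₂)³ = (0.6663)³ = 0.2957.
E₂ ≈ 43.47 N/C.

E ≈ 43.5 N/C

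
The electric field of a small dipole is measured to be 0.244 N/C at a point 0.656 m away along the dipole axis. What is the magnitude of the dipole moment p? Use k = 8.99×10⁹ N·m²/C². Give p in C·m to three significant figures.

On axis E = 2kp/r³, so p = Er³/(2k).
p = (0.244)·(0.656)³ / (2·8.99×10⁹) = 3.831×10⁻¹² C·m.

p ≈ 3.83×10⁻¹² C·m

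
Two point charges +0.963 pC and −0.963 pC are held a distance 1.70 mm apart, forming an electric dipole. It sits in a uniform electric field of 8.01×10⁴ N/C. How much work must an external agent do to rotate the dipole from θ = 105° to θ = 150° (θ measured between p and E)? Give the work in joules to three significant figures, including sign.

Dipole moment p = qd = (9.63×10⁻¹³ C)(0.00170 m) = 1.637×10⁻¹⁵ C·m.
W_ext = ΔU = U(θ₂) − U(θ₁) = −pE cosθ₂ − (−pE cosθ₁) = pE(cosθ₁ − cosθ₂).
W = (1.637×10⁻¹⁵)(8.01×10⁴)·(cos105° − cos150°) = (1.311×10⁻¹⁰)·(+0.6072) = 7.962×10⁻¹¹ J.

W ≈ 7.96×10⁻¹¹ J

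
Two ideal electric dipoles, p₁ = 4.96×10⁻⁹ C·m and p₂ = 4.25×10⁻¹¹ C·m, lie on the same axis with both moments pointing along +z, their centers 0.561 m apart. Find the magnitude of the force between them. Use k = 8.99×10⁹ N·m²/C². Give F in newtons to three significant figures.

F ≈ 1.15×10⁻⁷ N

On-axis field of dipole 1 at distance r: E = 2kp₁/r³. Force on dipole 2 is F = p₂·dE/dr (gradient along axis).
dE/dr = −6kp₁/r⁴, so |F| = 6kp₁p₂/r⁴ (attractive for aligned moments).
F = 6(8.99×10⁹)(4.96×10⁻⁹)(4.25×10⁻¹¹)/(0.561)⁴ = 1.148×10⁻⁷ N.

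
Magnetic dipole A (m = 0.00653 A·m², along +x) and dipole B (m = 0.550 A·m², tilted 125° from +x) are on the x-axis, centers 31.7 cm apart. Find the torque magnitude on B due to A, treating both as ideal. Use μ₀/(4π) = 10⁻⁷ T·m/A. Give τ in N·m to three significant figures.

Dipole B is on the axis of dipole A, so B₁ there is axial: B₁ = (μ₀/4π)·2m₁/r³ along +x.
B₁ = 2(10⁻⁷)(0.00653)/(0.317)³ = 4.100×10⁻⁸ T.
τ = m₂ B₁ sinθ.
τ = (0.550)(4.100×10⁻⁸)·sin125° = 1.847×10⁻⁸ N·m.

τ ≈ 1.85×10⁻⁸ N·m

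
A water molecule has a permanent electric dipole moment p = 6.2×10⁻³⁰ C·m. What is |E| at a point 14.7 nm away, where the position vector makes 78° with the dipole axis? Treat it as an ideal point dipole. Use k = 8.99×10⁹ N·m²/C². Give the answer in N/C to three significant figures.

At angle θ the dipole field magnitude is E = (kp/r³)·√(1 + 3cos²θ).
kp/r³ = (8.99×10⁹)(6.20×10⁻³⁰) / (1.47×10⁻⁸)³ = 1.755×10⁴ N/C.
√(1 + 3cos²78°) = √(1 + 3·0.0432) = √1.1297 ≈ 1.0629.
E ≈ 1.755×10⁴ × 1.063 = 1.865×10⁴ N/C.

E ≈ 1.86×10⁴ N/C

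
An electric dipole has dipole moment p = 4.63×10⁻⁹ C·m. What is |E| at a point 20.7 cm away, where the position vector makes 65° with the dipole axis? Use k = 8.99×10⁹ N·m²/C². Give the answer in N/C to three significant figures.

E ≈ 5820 N/C

At angle θ the dipole field magnitude is E = (kp/r³)·√(1 + 3cos²θ).
kp/r³ = (8.99×10⁹)(4.63×10⁻⁹) / (0.207)³ = 4693 N/C.
√(1 + 3cos²65°) = √(1 + 3·0.1786) = √1.5358 ≈ 1.2393.
E ≈ 4693 × 1.239 = 5816 N/C.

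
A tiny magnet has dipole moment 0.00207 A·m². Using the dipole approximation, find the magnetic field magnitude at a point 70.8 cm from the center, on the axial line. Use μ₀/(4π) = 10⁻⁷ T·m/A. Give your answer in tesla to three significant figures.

On axis B = (μ₀/4π)·2m/r³.
B = 2·(10⁻⁷)·(0.00207) / (0.708)³ = 1.167×10⁻⁹ T.

B ≈ 1.17×10⁻⁹ T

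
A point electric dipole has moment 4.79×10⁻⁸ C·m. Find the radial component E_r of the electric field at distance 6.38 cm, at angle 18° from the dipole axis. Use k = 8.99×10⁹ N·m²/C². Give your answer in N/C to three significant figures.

E_r ≈ 3.15×10⁶ N/C

For a dipole, E_r = (2kp cosθ)/r³.
kp/r³ = (8.99×10⁹)(4.79×10⁻⁸)/(0.0638)³ = 1.658×10⁶ N/C.
E_r = 2·1.658×10⁶·cos18° = 3.154×10⁶ N/C.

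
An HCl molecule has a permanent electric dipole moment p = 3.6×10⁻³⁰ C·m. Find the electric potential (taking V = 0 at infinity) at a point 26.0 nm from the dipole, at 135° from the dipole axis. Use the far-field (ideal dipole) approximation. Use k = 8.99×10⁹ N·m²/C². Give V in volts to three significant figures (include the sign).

V ≈ -3.39×10⁻⁵ V

The dipole potential is V = kp cosθ / r².
V = (8.99×10⁹)(3.60×10⁻³⁰)·cos135° / (2.60×10⁻⁸)² = -3.385×10⁻⁵ V.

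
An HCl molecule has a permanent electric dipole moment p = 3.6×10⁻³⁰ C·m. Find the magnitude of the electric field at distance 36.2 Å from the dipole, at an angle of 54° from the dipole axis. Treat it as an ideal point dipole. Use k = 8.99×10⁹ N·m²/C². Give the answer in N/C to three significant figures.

At angle θ the dipole field magnitude is E = (kp/r³)·√(1 + 3cos²θ).
kp/r³ = (8.99×10⁹)(3.60×10⁻³⁰) / (3.62×10⁻⁹)³ = 6.822×10⁵ N/C.
√(1 + 3cos²54°) = √(1 + 3·0.3455) = √2.0365 ≈ 1.4271.
E ≈ 6.822×10⁵ × 1.427 = 9.736×10⁵ N/C.

E ≈ 9.74×10⁵ N/C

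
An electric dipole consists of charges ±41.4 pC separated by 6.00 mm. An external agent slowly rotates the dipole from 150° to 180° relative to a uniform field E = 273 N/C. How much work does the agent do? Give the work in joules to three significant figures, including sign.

Dipole moment p = qd = (4.14×10⁻¹¹ C)(0.00600 m) = 2.484×10⁻¹³ C·m.
W_ext = ΔU = U(θ₂) − U(θ₁) = −pE cosθ₂ − (−pE cosθ₁) = pE(cosθ₁ − cosθ₂).
W = (2.484×10⁻¹³)(273)·(cos150° − cos180°) = (6.781×10⁻¹¹)·(+0.1340) = 9.085×10⁻¹² J.

W ≈ 9.09×10⁻¹² J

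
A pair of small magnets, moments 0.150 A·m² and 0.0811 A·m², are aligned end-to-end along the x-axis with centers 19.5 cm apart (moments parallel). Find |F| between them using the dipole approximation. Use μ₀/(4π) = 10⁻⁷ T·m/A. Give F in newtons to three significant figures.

On-axis B of dipole 1: B = (μ₀/4π)·2m₁/r³. Force on dipole 2: F = m₂·dB/dr.
dB/dr = −(μ₀/4π)·6m₁/r⁴, so |F| = (μ₀/4π)·6m₁m₂/r⁴.
F = 6(10⁻⁷)(0.150)(0.0811)/(0.195)⁴ = 5.048×10⁻⁶ N.

F ≈ 5.05×10⁻⁶ N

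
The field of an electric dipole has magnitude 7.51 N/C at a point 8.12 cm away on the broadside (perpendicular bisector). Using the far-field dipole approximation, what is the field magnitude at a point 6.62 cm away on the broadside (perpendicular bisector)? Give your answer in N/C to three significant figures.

Dipole fields scale as 1/r³ in the far field; the geometry is the same at both points.
E₂ = E₁ · (r₁/r₂)³ = 7.51 · (8.12/6.62)³.
(r₁/r₂)³ = (1.227)³ = 1.845.
E₂ ≈ 13.86 N/C.

E ≈ 13.9 N/C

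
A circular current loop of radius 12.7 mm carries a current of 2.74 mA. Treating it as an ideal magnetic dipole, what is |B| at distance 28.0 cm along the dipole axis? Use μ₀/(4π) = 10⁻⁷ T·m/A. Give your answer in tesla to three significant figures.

B ≈ 1.26×10⁻¹¹ T

Magnetic moment m = IA = Iπa² = (0.00274)·π·(0.0127)² = 1.388×10⁻⁶ A·m².
On axis B = (μ₀/4π)·2m/r³.
B = 2·(10⁻⁷)·(1.388×10⁻⁶) / (0.280)³ = 1.265×10⁻¹¹ T.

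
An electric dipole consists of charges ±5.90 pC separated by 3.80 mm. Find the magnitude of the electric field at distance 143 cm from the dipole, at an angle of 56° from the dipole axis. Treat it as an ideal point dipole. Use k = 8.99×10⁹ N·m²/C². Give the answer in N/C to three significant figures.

E ≈ 9.60×10⁻⁵ N/C

Dipole moment p = qd = (5.90×10⁻¹² C)(0.00380 m) = 2.242×10⁻¹⁴ C·m.
At angle θ the dipole field magnitude is E = (kp/r³)·√(1 + 3cos²θ).
kp/r³ = (8.99×10⁹)(2.242×10⁻¹⁴) / (1.43)³ = 6.893×10⁻⁵ N/C.
√(1 + 3cos²56°) = √(1 + 3·0.3127) = √1.9381 ≈ 1.3922.
E ≈ 6.893×10⁻⁵ × 1.392 = 9.596×10⁻⁵ N/C.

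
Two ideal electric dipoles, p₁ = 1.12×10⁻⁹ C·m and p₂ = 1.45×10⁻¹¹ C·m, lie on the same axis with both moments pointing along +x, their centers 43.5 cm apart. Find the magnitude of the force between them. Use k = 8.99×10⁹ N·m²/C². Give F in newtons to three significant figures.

On-axis field of dipole 1 at distance r: E = 2kp₁/r³. Force on dipole 2 is F = p₂·dE/dr (gradient along axis).
dE/dr = −6kp₁/r⁴, so |F| = 6kp₁p₂/r⁴ (attractive for aligned moments).
F = 6(8.99×10⁹)(1.12×10⁻⁹)(1.45×10⁻¹¹)/(0.435)⁴ = 2.446×10⁻⁸ N.

F ≈ 2.45×10⁻⁸ N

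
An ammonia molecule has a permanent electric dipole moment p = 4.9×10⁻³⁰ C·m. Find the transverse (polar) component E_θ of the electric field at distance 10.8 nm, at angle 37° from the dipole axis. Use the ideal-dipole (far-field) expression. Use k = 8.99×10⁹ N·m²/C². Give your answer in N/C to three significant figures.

E_θ ≈ 2.10×10⁴ N/C

For a dipole, E_θ = (kp sinθ)/r³.
kp/r³ = (8.99×10⁹)(4.90×10⁻³⁰)/(1.08×10⁻⁸)³ = 3.497×10⁴ N/C.
E_θ = 3.497×10⁴·sin37° = 2.104×10⁴ N/C.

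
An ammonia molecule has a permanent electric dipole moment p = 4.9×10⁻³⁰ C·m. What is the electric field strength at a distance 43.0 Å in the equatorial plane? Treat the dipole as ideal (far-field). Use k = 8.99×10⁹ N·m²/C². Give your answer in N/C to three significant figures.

In the equatorial plane E = kp/r³.
E = (8.99×10⁹)(4.90×10⁻³⁰) / (4.30×10⁻⁹)³ = 5.541×10⁵ N/C.

E ≈ 5.54×10⁵ N/C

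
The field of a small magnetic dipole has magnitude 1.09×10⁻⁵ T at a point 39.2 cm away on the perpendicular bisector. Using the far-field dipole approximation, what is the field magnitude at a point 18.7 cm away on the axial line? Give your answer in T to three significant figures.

B ≈ 2.01×10⁻⁴ T

Dipole fields scale as 1/r³ in the far field.
The axial field is twice the equatorial field at the same r, so the geometry factor is 2/1.
B₂ = B₁ · (2/1) · (r₁/r₂)³ = 1.09×10⁻⁵ · 2 · (39.2/18.7)³.
(r₁/r₂)³ = (2.096)³ = 9.212.
B₂ ≈ 2.008×10⁻⁴ T.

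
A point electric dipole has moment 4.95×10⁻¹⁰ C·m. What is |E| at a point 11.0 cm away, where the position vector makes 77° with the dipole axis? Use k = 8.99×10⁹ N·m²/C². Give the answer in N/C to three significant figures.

E ≈ 3590 N/C

At angle θ the dipole field magnitude is E = (kp/r³)·√(1 + 3cos²θ).
kp/r³ = (8.99×10⁹)(4.95×10⁻¹⁰) / (0.110)³ = 3343 N/C.
√(1 + 3cos²77°) = √(1 + 3·0.0506) = √1.1518 ≈ 1.0732.
E ≈ 3343 × 1.073 = 3588 N/C.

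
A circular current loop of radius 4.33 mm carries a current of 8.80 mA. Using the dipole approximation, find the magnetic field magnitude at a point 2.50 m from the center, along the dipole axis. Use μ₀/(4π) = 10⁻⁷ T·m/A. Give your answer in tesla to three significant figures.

B ≈ 6.63×10⁻¹⁵ T

Magnetic moment m = IA = Iπa² = (0.00880)·π·(0.00433)² = 5.183×10⁻⁷ A·m².
On axis B = (μ₀/4π)·2m/r³.
B = 2·(10⁻⁷)·(5.183×10⁻⁷) / (2.50)³ = 6.634×10⁻¹⁵ T.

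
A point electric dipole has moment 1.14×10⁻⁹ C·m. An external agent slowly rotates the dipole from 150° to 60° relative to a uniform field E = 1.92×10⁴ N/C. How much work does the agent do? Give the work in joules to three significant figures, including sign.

W ≈ -2.99×10⁻⁵ J

W_ext = ΔU = U(θ₂) − U(θ₁) = −pE cosθ₂ − (−pE cosθ₁) = pE(cosθ₁ − cosθ₂).
W = (1.14×10⁻⁹)(1.92×10⁴)·(cos150° − cos60°) = (2.189×10⁻⁵)·(-1.3660) = -2.990×10⁻⁵ J.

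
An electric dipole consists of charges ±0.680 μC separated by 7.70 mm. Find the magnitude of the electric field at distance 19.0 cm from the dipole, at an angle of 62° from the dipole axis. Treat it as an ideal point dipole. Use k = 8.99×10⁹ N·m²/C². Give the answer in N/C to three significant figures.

Dipole moment p = qd = (6.80×10⁻⁷ C)(0.00770 m) = 5.236×10⁻⁹ C·m.
At angle θ the dipole field magnitude is E = (kp/r³)·√(1 + 3cos²θ).
kp/r³ = (8.99×10⁹)(5.236×10⁻⁹) / (0.190)³ = 6863 N/C.
√(1 + 3cos²62°) = √(1 + 3·0.2204) = √1.6612 ≈ 1.2889.
E ≈ 6863 × 1.289 = 8845 N/C.

E ≈ 8850 N/C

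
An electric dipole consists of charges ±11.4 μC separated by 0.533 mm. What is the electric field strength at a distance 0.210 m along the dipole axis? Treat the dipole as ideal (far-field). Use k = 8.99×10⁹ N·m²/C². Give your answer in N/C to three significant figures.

E ≈ 1.18×10⁴ N/C

Dipole moment p = qd = (1.14×10⁻⁵ C)(5.33×10⁻⁴ m) = 6.076×10⁻⁹ C·m.
On the dipole axis E = 2kp/r³.
E = 2·(8.99×10⁹)(6.076×10⁻⁹) / (0.210)³ = 1.180×10⁴ N/C.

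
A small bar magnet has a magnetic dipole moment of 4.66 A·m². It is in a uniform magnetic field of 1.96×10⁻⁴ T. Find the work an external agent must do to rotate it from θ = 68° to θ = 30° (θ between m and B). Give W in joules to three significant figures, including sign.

W ≈ -4.49×10⁻⁴ J

W_ext = ΔU = −mB cosθ₂ + mB cosθ₁ = mB(cosθ₁ − cosθ₂).
W = (4.66)(1.96×10⁻⁴)·(cos68° − cos30°) = (9.134×10⁻⁴)·(-0.4914) = -4.488×10⁻⁴ J.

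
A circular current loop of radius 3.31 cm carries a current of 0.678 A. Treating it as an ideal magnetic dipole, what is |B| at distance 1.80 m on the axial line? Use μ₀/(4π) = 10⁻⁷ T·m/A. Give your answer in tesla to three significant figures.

B ≈ 8.00×10⁻¹¹ T

Magnetic moment m = IA = Iπa² = (0.678)·π·(0.0331)² = 0.002334 A·m².
On axis B = (μ₀/4π)·2m/r³.
B = 2·(10⁻⁷)·(0.002334) / (1.80)³ = 8.004×10⁻¹¹ T.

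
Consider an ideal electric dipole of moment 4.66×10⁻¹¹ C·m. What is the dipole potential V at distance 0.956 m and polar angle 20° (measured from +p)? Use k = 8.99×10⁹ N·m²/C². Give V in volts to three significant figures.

The dipole potential is V = kp cosθ / r².
V = (8.99×10⁹)(4.66×10⁻¹¹)·cos20° / (0.956)² = 0.4307 V.

V ≈ 0.431 V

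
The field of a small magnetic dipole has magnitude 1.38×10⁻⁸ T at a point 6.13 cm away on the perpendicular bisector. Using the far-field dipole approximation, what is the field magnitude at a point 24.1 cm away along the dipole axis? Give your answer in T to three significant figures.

Dipole fields scale as 1/r³ in the far field.
The axial field is twice the equatorial field at the same r, so the geometry factor is 2/1.
B₂ = B₁ · (2/1) · (r₁/r₂)³ = 1.38×10⁻⁸ · 2 · (6.13/24.1)³.
(r₁/r₂)³ = (0.2544)³ = 0.01646.
B₂ ≈ 4.542×10⁻¹⁰ T.

B ≈ 4.54×10⁻¹⁰ T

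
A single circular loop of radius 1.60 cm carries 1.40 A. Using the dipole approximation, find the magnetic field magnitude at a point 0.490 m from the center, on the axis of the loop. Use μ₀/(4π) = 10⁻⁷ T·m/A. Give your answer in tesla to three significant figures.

Magnetic moment m = IA = Iπa² = (1.40)·π·(0.0160)² = 0.001126 A·m².
On axis B = (μ₀/4π)·2m/r³.
B = 2·(10⁻⁷)·(0.001126) / (0.490)³ = 1.914×10⁻⁹ T.

B ≈ 1.91×10⁻⁹ T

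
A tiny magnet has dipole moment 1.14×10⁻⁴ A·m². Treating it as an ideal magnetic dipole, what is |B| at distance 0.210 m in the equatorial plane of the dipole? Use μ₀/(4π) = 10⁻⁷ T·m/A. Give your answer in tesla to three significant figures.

In the equatorial plane B = (μ₀/4π)·m/r³ (half the axial value).
B = (10⁻⁷)·(1.14×10⁻⁴) / (0.210)³ = 1.231×10⁻⁹ T.

B ≈ 1.23×10⁻⁹ T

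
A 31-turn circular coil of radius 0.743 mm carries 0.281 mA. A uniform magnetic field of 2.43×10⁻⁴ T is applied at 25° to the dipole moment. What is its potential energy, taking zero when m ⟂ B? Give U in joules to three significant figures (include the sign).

m = NIA = NIπa² = 31·(2.81×10⁻⁴)·π·(7.43×10⁻⁴)² = 1.511×10⁻⁸ A·m².
U = −m·B = −mB cosθ.
U = −(1.511×10⁻⁸)(2.43×10⁻⁴)·cos25° = -3.328×10⁻¹² J.

U ≈ -3.33×10⁻¹² J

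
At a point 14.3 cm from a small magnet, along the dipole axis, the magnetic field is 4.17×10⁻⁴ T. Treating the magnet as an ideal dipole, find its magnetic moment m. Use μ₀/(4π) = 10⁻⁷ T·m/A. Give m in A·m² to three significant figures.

On axis B = (μ₀/4π)·2m/r³, so m = Br³·4π/(μ₀·2).
m = (4.17×10⁻⁴)·(0.143)³ / (2·10⁻⁷) = 6.097 A·m².

m ≈ 6.10 A·m²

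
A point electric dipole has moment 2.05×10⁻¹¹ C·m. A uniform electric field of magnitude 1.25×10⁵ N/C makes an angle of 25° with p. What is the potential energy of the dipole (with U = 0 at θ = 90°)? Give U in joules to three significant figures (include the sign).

U ≈ -2.32×10⁻⁶ J

U = −p·E = −pE cosθ.
U = −(2.05×10⁻¹¹)(1.25×10⁵)·cos25° = -2.322×10⁻⁶ J.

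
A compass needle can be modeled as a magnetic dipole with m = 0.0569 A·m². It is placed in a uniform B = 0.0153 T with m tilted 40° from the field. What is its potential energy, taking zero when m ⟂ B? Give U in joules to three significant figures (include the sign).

U = −m·B = −mB cosθ.
U = −(0.0569)(0.0153)·cos40° = -6.669×10⁻⁴ J.

U ≈ -6.67×10⁻⁴ J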